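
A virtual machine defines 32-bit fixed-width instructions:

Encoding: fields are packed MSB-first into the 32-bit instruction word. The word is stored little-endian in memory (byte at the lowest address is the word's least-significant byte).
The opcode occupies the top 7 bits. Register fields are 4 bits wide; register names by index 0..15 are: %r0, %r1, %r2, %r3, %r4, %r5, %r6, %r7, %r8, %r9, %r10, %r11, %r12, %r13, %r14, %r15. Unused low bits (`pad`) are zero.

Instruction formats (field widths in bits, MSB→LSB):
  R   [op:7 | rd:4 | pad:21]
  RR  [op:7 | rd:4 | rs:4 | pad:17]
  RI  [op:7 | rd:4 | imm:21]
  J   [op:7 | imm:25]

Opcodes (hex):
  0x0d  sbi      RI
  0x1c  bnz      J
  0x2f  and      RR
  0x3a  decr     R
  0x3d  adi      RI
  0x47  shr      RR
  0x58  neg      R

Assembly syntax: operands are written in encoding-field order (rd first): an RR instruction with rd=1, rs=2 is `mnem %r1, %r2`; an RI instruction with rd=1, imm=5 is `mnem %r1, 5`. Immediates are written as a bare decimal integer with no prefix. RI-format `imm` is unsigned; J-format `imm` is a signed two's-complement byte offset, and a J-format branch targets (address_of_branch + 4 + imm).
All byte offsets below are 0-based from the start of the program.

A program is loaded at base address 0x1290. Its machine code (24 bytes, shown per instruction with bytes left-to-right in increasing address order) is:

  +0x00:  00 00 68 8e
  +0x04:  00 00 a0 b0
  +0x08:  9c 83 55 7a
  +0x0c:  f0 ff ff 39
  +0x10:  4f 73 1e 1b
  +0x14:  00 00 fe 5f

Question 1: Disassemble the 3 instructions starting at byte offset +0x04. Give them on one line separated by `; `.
neg %r5; adi %r2, 1409948; bnz -16

off 0x04: read 00 00 a0 b0 as little → 0xb0a00000
  top 7b → 0x58 → neg [R]
  rd@[24:21]=0x5 ⇒ %r5
off 0x08: read 9c 83 55 7a as little → 0x7a55839c
  top 7b → 0x3d → adi [RI]
  rd@[24:21]=0x2 ⇒ %r2
  imm@[20:0]=0x15839c ⇒ 1409948
off 0x0c: read f0 ff ff 39 as little → 0x39fffff0
  top 7b → 0x1c → bnz [J]
  imm@[24:0]=0x1fffff0 (s25→-16) ⇒ -16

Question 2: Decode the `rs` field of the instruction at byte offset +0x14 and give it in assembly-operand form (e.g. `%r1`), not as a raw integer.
%r15

[14] 00 00 fe 5f → 0x5ffe0000
  op=0x5ffe0000>>25=0x2f ⇒ and (RR)
  [24:21] rd=15 = %r15
  [20:17] rs=15 = %r15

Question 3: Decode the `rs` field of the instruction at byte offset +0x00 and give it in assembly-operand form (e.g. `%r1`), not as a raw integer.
%r4

[00] 00 00 68 8e → 0x8e680000
  top 7b → 0x47 → shr [RR]
  [24:21] rd=3 = %r3
  [20:17] rs=4 = %r4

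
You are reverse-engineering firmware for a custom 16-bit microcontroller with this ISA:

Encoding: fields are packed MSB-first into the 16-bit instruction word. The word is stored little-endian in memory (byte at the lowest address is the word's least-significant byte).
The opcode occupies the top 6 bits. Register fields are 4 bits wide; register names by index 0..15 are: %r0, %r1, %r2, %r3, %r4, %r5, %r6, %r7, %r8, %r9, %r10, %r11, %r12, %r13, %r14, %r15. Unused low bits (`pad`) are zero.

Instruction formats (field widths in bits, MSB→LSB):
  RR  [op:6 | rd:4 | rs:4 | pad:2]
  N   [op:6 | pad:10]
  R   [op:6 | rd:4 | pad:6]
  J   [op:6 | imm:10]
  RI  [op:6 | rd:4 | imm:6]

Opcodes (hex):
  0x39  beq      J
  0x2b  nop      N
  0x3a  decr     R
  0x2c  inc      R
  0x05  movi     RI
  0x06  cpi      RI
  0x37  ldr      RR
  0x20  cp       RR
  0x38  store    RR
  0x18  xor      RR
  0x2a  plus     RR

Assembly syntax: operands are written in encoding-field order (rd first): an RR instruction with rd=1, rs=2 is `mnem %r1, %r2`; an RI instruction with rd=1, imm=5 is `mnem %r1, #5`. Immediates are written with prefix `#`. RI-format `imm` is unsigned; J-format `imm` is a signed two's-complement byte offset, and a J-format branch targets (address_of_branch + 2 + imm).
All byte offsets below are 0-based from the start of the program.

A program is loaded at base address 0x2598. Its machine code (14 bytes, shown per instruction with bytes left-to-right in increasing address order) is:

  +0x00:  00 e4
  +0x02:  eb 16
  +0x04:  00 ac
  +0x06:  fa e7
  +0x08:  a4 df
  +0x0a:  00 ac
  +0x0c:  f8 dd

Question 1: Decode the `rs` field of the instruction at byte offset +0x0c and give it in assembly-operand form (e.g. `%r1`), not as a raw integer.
%r14

+0x0c: f8 dd ⇒ word 0xddf8 (little)
  opcode bits[15:10]=0x37: ldr/RR
  rd: (w>>6)&0xf=0x7 → %r7
  rs: (w>>2)&0xf=0xe → %r14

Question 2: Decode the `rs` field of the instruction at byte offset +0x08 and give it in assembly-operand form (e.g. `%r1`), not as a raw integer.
+0x08: a4 df ⇒ word 0xdfa4 (little)
  top 6b → 0x37 → ldr [RR]
  [9:6] rd=14 = %r14
  [5:2] rs=9 = %r9

%r9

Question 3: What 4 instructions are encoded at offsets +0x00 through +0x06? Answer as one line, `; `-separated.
@+00  little-endian(00 e4) = 0xe400
  top 6b → 0x39 → beq [J]
  imm@[9:0]=0x0 ⇒ #0
@+02  little-endian(eb 16) = 0x16eb
  top 6b → 0x5 → movi [RI]
  rd@[9:6]=0xb ⇒ %r11
  imm@[5:0]=0x2b ⇒ #43
@+04  little-endian(00 ac) = 0xac00
  top 6b → 0x2b → nop [N]
@+06  little-endian(fa e7) = 0xe7fa
  top 6b → 0x39 → beq [J]
  imm@[9:0]=0x3fa (s10→-6) ⇒ #-6

beq #0; movi %r11, #43; nop; beq #-6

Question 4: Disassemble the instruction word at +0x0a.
nop

@+0a  little-endian(00 ac) = 0xac00
  opcode bits[15:10]=0x2b: nop/N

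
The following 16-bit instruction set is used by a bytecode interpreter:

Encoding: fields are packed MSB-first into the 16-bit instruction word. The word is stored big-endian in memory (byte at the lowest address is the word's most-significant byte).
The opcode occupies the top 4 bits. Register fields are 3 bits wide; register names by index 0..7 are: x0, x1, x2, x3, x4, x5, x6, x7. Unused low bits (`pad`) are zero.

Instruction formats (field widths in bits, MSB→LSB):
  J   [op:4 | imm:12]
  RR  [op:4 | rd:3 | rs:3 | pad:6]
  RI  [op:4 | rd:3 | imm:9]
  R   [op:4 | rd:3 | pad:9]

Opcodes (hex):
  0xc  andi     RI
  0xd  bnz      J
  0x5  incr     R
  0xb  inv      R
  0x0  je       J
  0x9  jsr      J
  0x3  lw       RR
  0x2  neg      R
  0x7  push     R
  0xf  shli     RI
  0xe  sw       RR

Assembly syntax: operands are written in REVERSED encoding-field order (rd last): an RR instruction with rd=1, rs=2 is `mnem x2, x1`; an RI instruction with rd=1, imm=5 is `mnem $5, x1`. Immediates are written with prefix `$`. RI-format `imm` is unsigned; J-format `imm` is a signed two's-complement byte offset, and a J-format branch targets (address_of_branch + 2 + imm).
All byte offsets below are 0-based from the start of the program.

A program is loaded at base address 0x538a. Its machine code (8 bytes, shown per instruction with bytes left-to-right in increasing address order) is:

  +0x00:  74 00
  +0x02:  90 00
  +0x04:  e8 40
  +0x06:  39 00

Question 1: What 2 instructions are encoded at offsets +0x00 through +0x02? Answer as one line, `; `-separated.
push x2; jsr $0

@+00  big-endian(74 00) = 0x7400
  opcode bits[15:12]=0x7: push/R
  [11:9] rd=2 = x2
@+02  big-endian(90 00) = 0x9000
  opcode bits[15:12]=0x9: jsr/J
  [11:0] imm=0 = $0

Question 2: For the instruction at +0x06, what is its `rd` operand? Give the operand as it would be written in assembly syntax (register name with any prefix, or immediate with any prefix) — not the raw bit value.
x4

@+06  big-endian(39 00) = 0x3900
  op=0x3900>>12=0x3 ⇒ lw (RR)
  rd@[11:9]=0x4 ⇒ x4
  rs@[8:6]=0x4 ⇒ x4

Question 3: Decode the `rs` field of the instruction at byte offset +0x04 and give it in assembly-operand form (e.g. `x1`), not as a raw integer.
x1

@+04  big-endian(e8 40) = 0xe840
  opcode bits[15:12]=0xe: sw/RR
  rd: (w>>9)&0x7=0x4 → x4
  rs: (w>>6)&0x7=0x1 → x1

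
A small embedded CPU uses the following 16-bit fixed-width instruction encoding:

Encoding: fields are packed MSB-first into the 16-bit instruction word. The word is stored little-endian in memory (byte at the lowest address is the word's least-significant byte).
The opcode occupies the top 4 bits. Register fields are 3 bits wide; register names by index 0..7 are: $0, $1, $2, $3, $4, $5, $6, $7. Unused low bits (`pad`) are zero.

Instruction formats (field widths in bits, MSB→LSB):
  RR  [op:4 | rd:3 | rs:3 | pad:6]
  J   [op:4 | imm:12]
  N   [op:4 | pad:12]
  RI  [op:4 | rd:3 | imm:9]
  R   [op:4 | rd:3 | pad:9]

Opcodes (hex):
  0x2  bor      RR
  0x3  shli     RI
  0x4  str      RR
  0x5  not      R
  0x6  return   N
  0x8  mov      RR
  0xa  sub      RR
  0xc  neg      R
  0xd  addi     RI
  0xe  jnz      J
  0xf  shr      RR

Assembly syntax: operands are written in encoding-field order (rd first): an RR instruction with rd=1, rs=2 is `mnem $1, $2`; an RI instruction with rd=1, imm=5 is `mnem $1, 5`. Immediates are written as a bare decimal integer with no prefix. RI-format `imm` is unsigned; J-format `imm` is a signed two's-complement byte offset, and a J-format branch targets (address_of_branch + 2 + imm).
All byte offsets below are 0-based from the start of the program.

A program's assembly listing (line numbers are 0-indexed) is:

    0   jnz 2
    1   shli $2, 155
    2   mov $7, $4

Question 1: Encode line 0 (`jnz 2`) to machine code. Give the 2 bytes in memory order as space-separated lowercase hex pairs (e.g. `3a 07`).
02 e0

L0: jnz op=0xe:4|imm=2:12 ⇒ 0xe002 ⇒ little 02 e0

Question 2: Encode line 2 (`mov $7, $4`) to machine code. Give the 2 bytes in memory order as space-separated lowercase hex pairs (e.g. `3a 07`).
L2: mov op=0x8:4|rd=7:3|rs=4:3|pad=0:6 ⇒ 0x8f00 ⇒ little 00 8f

00 8f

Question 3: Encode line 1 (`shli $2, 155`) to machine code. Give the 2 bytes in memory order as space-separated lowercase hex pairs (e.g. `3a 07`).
line 1 (shli): pack op=0x3:4|rd=2:3|imm=155:9 = 0x349b; little→ 9b 34

9b 34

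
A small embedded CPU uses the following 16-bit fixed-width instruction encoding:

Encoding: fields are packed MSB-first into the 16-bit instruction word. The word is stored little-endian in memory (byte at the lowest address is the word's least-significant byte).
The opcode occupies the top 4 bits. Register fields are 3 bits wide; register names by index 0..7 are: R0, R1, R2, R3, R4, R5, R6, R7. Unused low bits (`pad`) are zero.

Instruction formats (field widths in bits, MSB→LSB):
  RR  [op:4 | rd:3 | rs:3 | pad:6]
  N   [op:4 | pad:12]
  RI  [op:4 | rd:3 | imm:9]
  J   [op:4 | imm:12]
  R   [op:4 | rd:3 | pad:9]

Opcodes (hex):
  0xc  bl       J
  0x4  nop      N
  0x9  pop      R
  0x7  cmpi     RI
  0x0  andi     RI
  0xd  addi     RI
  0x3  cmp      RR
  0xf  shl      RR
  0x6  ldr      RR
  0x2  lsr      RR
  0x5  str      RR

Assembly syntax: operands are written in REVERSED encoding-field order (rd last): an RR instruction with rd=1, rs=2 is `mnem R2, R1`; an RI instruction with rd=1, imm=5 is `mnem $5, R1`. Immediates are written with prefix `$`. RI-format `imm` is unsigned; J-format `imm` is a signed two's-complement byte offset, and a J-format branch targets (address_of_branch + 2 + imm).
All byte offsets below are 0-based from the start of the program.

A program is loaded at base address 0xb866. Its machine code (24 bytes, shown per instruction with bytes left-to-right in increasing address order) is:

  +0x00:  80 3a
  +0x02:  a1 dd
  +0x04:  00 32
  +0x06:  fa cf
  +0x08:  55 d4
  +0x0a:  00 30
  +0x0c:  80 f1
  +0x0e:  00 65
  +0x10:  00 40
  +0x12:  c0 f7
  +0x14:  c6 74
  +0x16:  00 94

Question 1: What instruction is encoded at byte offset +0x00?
+0x00: 80 3a ⇒ word 0x3a80 (little)
  opcode bits[15:12]=0x3: cmp/RR
  rd: (w>>9)&0x7=0x5 → R5
  rs: (w>>6)&0x7=0x2 → R2

cmp R2, R5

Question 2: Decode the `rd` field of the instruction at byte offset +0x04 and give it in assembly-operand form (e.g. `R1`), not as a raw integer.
@+04  little-endian(00 32) = 0x3200
  top 4b → 0x3 → cmp [RR]
  rd@[11:9]=0x1 ⇒ R1
  rs@[8:6]=0x0 ⇒ R0

R1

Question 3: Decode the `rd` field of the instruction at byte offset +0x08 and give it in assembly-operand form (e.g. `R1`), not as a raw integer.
R2

off 0x08: read 55 d4 as little → 0xd455
  opcode bits[15:12]=0xd: addi/RI
  rd@[11:9]=0x2 ⇒ R2
  imm@[8:0]=0x55 ⇒ $85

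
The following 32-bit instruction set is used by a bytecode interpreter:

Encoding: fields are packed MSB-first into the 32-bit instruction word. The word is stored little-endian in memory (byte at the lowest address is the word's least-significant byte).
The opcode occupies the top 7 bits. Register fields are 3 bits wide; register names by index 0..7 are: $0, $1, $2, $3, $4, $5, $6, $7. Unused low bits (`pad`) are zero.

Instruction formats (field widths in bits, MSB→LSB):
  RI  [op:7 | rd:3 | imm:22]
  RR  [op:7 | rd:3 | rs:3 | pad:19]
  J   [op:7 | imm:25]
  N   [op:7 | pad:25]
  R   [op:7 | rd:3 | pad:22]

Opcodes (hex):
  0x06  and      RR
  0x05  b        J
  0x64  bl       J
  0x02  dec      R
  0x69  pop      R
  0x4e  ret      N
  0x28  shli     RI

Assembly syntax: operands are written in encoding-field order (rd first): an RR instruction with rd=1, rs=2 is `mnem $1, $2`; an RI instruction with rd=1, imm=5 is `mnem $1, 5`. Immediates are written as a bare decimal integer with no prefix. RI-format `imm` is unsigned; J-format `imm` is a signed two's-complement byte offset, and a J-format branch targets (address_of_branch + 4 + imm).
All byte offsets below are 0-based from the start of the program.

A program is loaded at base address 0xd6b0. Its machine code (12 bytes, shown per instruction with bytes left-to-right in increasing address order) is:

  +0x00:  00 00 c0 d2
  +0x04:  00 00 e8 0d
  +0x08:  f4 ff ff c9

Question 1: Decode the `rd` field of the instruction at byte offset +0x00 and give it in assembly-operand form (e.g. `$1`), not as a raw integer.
$3

[00] 00 00 c0 d2 → 0xd2c00000
  op=0xd2c00000>>25=0x69 ⇒ pop (R)
  [24:22] rd=3 = $3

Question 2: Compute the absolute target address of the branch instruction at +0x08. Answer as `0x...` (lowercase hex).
0xd6b0

+0x08: f4 ff ff c9 ⇒ word 0xc9fffff4 (little)
  op=0xc9fffff4>>25=0x64 ⇒ bl (J)
  imm@[24:0]=0x1fffff4 (s25→-12) ⇒ -12
  target = base 0xd6b0 + off 0x08 + 4 + imm -12 = 0xd6b0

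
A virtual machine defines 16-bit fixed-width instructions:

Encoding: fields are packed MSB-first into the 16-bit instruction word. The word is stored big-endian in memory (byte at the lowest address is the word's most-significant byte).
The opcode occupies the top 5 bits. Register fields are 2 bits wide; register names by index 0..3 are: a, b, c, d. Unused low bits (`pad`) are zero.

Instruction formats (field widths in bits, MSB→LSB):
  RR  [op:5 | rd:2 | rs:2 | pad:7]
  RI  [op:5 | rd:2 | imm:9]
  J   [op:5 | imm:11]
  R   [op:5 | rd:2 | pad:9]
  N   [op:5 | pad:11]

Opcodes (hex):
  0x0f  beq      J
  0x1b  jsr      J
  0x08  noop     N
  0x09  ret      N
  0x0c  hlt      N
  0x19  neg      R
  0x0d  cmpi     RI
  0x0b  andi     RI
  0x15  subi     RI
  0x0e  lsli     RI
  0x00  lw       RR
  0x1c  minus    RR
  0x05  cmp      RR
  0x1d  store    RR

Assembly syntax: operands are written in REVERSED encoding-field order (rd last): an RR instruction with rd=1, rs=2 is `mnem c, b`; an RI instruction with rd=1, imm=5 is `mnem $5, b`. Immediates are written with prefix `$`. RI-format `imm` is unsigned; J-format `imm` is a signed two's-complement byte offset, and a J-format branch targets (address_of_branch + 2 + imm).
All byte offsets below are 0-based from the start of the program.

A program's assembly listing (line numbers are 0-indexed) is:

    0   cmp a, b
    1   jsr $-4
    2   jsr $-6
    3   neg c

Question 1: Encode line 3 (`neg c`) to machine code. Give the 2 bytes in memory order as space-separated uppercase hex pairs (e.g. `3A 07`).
3. neg fields op=0x19:5|rd=2:2|pad=0:9 → word cc00h → cc 00

CC 00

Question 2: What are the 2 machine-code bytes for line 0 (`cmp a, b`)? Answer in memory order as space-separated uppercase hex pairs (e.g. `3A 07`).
L0: cmp op=0x5:5|rd=1:2|rs=0:2|pad=0:7 ⇒ 0x2a00 ⇒ big 2a 00

2A 00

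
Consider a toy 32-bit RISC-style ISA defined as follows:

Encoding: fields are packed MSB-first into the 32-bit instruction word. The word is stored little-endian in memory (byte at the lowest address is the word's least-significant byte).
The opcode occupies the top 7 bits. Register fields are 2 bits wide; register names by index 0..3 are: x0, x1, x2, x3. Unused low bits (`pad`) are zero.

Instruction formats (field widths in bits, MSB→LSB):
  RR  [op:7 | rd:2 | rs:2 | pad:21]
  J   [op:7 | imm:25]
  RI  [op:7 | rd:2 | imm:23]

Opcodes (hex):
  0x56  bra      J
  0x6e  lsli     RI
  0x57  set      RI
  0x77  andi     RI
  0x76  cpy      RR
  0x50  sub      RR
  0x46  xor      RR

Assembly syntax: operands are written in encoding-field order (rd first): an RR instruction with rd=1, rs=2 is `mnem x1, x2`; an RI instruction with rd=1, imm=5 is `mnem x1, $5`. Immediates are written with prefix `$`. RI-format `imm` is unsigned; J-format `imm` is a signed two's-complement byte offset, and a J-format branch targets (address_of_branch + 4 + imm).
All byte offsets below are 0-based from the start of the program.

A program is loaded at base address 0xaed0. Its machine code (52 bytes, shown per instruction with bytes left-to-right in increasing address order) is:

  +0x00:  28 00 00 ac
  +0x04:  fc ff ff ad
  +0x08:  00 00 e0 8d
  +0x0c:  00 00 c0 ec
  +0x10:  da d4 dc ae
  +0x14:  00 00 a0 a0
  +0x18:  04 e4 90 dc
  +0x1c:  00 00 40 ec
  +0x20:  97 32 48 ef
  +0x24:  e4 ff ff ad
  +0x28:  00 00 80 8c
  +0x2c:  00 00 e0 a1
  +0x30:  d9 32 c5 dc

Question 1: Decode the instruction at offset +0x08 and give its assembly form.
@+08  little-endian(00 00 e0 8d) = 0x8de00000
  op=0x8de00000>>25=0x46 ⇒ xor (RR)
  rd@[24:23]=0x3 ⇒ x3
  rs@[22:21]=0x3 ⇒ x3

xor x3, x3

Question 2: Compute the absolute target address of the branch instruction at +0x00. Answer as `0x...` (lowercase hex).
+0x00: 28 00 00 ac ⇒ word 0xac000028 (little)
  op=0xac000028>>25=0x56 ⇒ bra (J)
  imm@[24:0]=0x28 ⇒ $40
  target = base 0xaed0 + off 0x00 + 4 + imm 40 = 0xaefc

0xaefc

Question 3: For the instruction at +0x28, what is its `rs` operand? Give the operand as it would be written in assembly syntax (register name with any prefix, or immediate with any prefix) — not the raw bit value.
+0x28: 00 00 80 8c ⇒ word 0x8c800000 (little)
  op=0x8c800000>>25=0x46 ⇒ xor (RR)
  rd@[24:23]=0x1 ⇒ x1
  rs@[22:21]=0x0 ⇒ x0

x0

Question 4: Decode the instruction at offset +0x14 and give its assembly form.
[14] 00 00 a0 a0 → 0xa0a00000
  top 7b → 0x50 → sub [RR]
  [24:23] rd=1 = x1
  [22:21] rs=1 = x1

sub x1, x1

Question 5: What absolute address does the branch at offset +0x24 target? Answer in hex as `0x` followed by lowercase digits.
0xaedc

+0x24: e4 ff ff ad ⇒ word 0xadffffe4 (little)
  top 7b → 0x56 → bra [J]
  [24:0] imm=33554404 (s25→-28) = $-28
  target = base 0xaed0 + off 0x24 + 4 + imm -28 = 0xaedc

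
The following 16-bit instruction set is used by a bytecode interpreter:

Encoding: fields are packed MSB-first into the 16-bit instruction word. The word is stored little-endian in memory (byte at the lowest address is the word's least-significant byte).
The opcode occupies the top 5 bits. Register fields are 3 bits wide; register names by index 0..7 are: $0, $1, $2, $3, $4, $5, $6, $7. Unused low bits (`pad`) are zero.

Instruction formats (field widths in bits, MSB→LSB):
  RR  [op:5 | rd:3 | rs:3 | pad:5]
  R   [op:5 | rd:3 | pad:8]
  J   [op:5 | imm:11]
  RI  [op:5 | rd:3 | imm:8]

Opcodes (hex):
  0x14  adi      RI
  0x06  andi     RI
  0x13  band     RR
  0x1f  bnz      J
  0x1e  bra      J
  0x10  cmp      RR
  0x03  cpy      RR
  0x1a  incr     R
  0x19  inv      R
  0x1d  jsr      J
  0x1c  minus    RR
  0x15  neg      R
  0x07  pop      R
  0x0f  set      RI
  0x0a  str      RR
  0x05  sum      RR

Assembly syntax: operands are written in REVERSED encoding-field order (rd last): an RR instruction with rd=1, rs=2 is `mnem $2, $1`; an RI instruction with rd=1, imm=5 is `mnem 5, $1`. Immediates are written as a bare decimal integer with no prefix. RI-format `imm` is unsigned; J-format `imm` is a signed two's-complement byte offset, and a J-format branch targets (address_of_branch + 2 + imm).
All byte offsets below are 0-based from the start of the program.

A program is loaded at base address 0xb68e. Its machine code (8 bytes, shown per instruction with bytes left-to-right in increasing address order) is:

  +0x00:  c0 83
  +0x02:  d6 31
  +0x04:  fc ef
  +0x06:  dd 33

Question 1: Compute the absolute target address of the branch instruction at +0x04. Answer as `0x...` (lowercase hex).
@+04  little-endian(fc ef) = 0xeffc
  top 5b → 0x1d → jsr [J]
  [10:0] imm=2044 (s11→-4) = -4
  target = base 0xb68e + off 0x04 + 2 + imm -4 = 0xb690

0xb690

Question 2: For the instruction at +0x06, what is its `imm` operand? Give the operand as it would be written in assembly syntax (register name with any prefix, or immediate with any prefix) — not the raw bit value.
@+06  little-endian(dd 33) = 0x33dd
  top 5b → 0x6 → andi [RI]
  [10:8] rd=3 = $3
  [7:0] imm=221 = 221

221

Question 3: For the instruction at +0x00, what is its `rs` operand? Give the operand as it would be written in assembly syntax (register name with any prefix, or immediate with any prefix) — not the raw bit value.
off 0x00: read c0 83 as little → 0x83c0
  top 5b → 0x10 → cmp [RR]
  rd: (w>>8)&0x7=0x3 → $3
  rs: (w>>5)&0x7=0x6 → $6

$6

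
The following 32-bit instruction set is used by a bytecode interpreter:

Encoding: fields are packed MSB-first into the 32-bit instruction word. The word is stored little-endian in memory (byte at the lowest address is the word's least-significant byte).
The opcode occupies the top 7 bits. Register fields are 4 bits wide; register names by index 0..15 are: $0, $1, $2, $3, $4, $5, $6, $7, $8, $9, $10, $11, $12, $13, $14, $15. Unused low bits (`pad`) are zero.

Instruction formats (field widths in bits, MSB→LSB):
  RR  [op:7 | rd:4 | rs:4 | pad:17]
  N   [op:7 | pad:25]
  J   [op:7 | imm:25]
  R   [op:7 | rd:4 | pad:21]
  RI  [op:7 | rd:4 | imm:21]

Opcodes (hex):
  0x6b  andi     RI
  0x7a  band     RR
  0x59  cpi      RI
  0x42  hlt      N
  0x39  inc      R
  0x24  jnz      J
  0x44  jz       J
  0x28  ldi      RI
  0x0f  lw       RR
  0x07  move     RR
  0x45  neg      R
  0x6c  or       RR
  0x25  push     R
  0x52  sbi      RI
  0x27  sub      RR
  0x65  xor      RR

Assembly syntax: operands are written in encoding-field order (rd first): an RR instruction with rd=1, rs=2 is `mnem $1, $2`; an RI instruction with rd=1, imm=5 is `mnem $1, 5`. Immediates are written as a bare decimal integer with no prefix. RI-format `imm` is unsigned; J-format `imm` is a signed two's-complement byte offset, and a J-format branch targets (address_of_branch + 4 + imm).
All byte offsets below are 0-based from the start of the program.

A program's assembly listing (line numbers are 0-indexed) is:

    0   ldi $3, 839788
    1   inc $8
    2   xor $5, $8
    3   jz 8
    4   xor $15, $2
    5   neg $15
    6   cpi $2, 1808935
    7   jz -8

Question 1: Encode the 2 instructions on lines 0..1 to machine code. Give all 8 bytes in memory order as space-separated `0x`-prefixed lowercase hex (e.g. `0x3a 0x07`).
L0: ldi op=0x28:7|rd=3:4|imm=839788:21 ⇒ 0x506cd06c ⇒ little 6c d0 6c 50
L1: inc op=0x39:7|rd=8:4|pad=0:21 ⇒ 0x73000000 ⇒ little 00 00 00 73

0x6c 0xd0 0x6c 0x50 0x00 0x00 0x00 0x73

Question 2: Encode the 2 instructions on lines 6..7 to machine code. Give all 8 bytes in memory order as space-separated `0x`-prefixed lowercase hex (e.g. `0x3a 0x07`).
line 6 (cpi): pack op=0x59:7|rd=2:4|imm=1808935:21 = 0xb25b9a27; little→ 27 9a 5b b2
line 7 (jz): pack op=0x44:7|imm=-8:25 = 0x89fffff8; little→ f8 ff ff 89

0x27 0x9a 0x5b 0xb2 0xf8 0xff 0xff 0x89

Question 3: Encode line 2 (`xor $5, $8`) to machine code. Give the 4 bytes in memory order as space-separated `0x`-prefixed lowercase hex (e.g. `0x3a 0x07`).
0x00 0x00 0xb0 0xca

L2: xor op=0x65:7|rd=5:4|rs=8:4|pad=0:17 ⇒ 0xcab00000 ⇒ little 00 00 b0 ca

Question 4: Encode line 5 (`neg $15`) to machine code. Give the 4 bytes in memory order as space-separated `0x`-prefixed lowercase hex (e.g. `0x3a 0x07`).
line 5 (neg): pack op=0x45:7|rd=15:4|pad=0:21 = 0x8be00000; little→ 00 00 e0 8b

0x00 0x00 0xe0 0x8b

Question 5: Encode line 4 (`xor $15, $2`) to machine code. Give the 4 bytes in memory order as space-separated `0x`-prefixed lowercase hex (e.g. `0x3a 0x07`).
L4: xor op=0x65:7|rd=15:4|rs=2:4|pad=0:17 ⇒ 0xcbe40000 ⇒ little 00 00 e4 cb

0x00 0x00 0xe4 0xcb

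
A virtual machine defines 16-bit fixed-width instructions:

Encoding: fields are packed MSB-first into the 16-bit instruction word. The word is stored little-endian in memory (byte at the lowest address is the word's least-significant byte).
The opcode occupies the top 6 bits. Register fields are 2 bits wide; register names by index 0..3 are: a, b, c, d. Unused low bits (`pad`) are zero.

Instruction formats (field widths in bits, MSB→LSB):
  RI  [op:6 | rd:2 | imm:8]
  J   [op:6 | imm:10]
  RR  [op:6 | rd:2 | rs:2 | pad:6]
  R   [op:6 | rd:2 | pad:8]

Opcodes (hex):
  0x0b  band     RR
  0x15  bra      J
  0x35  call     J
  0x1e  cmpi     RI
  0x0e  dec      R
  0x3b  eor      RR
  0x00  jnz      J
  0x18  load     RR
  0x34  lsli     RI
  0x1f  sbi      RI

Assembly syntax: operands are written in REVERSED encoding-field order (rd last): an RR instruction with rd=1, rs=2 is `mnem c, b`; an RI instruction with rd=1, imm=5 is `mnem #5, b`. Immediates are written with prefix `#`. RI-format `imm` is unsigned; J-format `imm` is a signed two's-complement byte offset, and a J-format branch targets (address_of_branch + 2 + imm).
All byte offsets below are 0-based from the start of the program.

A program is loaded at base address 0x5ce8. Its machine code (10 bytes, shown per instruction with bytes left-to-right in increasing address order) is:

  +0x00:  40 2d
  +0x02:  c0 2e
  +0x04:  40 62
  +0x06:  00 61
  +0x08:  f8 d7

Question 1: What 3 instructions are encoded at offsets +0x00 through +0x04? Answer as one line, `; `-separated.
band b, b; band d, c; load b, c

[00] 40 2d → 0x2d40
  opcode bits[15:10]=0xb: band/RR
  rd: (w>>8)&0x3=0x1 → b
  rs: (w>>6)&0x3=0x1 → b
[02] c0 2e → 0x2ec0
  opcode bits[15:10]=0xb: band/RR
  rd: (w>>8)&0x3=0x2 → c
  rs: (w>>6)&0x3=0x3 → d
[04] 40 62 → 0x6240
  opcode bits[15:10]=0x18: load/RR
  rd: (w>>8)&0x3=0x2 → c
  rs: (w>>6)&0x3=0x1 → b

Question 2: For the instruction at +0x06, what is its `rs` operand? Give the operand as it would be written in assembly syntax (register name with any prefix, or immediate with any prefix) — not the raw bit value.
a

off 0x06: read 00 61 as little → 0x6100
  opcode bits[15:10]=0x18: load/RR
  [9:8] rd=1 = b
  [7:6] rs=0 = a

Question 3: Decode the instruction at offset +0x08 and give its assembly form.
call #-8

@+08  little-endian(f8 d7) = 0xd7f8
  opcode bits[15:10]=0x35: call/J
  imm: (w>>0)&0x3ff=0x3f8 (s10→-8) → #-8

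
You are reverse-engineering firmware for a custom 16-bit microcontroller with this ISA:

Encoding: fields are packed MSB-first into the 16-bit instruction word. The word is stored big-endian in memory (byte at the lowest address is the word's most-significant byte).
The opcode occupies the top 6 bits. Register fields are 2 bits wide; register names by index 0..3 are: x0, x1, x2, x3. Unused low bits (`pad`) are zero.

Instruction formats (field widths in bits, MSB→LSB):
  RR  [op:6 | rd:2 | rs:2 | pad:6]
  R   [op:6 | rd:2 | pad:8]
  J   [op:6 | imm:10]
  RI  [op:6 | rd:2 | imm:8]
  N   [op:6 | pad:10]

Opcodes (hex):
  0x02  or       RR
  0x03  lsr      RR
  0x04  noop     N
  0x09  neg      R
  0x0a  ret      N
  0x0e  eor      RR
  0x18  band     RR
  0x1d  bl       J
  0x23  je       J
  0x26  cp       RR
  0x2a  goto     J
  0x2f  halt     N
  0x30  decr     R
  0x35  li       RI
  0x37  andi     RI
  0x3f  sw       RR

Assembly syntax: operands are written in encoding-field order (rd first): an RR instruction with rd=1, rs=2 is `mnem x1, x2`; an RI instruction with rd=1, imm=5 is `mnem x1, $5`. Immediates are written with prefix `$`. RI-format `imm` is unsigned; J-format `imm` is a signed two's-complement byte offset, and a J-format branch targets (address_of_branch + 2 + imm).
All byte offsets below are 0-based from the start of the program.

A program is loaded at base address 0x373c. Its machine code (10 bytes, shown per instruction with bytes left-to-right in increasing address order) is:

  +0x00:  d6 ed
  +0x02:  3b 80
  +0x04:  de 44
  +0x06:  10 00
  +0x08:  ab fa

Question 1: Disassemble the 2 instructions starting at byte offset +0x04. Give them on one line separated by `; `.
+0x04: de 44 ⇒ word 0xde44 (big)
  top 6b → 0x37 → andi [RI]
  [9:8] rd=2 = x2
  [7:0] imm=68 = $68
+0x06: 10 00 ⇒ word 0x1000 (big)
  top 6b → 0x4 → noop [N]

andi x2, $68; noop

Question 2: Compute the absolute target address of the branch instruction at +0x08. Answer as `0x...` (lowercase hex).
@+08  big-endian(ab fa) = 0xabfa
  opcode bits[15:10]=0x2a: goto/J
  [9:0] imm=1018 (s10→-6) = $-6
  target = base 0x373c + off 0x08 + 2 + imm -6 = 0x3740

0x3740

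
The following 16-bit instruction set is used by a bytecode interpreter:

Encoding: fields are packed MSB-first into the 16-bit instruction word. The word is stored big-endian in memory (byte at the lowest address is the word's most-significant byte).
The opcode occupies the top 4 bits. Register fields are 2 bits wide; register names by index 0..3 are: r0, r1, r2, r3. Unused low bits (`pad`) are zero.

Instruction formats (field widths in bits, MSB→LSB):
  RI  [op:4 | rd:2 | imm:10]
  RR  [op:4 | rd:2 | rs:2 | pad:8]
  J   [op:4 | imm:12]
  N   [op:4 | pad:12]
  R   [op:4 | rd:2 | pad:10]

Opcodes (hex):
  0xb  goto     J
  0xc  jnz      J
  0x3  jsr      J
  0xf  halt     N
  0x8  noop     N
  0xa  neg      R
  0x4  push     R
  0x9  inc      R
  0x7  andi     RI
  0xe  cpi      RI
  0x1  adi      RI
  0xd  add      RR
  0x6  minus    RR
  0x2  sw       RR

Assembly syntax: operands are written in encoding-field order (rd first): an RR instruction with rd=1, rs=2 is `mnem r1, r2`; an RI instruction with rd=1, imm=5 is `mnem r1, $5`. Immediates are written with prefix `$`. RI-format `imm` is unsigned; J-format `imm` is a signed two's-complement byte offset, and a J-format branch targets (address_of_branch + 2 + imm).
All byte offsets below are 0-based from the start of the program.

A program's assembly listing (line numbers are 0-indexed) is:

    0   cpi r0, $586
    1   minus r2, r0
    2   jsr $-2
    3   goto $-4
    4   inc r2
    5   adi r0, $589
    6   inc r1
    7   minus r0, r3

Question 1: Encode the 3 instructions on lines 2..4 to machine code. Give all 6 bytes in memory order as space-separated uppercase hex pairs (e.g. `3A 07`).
L2: jsr op=0x3:4|imm=-2:12 ⇒ 0x3ffe ⇒ big 3f fe
L3: goto op=0xb:4|imm=-4:12 ⇒ 0xbffc ⇒ big bf fc
L4: inc op=0x9:4|rd=2:2|pad=0:10 ⇒ 0x9800 ⇒ big 98 00

3F FE BF FC 98 00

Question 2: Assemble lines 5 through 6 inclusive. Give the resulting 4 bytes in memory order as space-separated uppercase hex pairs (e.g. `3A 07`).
12 4D 94 00

L5: adi op=0x1:4|rd=0:2|imm=589:10 ⇒ 0x124d ⇒ big 12 4d
L6: inc op=0x9:4|rd=1:2|pad=0:10 ⇒ 0x9400 ⇒ big 94 00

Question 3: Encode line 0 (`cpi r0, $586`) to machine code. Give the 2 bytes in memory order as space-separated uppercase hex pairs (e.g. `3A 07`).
line 0 (cpi): pack op=0xe:4|rd=0:2|imm=586:10 = 0xe24a; big→ e2 4a

E2 4A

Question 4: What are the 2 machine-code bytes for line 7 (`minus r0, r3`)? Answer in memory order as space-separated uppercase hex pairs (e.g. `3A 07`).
7. minus fields op=0x6:4|rd=0:2|rs=3:2|pad=0:8 → word 6300h → 63 00

63 00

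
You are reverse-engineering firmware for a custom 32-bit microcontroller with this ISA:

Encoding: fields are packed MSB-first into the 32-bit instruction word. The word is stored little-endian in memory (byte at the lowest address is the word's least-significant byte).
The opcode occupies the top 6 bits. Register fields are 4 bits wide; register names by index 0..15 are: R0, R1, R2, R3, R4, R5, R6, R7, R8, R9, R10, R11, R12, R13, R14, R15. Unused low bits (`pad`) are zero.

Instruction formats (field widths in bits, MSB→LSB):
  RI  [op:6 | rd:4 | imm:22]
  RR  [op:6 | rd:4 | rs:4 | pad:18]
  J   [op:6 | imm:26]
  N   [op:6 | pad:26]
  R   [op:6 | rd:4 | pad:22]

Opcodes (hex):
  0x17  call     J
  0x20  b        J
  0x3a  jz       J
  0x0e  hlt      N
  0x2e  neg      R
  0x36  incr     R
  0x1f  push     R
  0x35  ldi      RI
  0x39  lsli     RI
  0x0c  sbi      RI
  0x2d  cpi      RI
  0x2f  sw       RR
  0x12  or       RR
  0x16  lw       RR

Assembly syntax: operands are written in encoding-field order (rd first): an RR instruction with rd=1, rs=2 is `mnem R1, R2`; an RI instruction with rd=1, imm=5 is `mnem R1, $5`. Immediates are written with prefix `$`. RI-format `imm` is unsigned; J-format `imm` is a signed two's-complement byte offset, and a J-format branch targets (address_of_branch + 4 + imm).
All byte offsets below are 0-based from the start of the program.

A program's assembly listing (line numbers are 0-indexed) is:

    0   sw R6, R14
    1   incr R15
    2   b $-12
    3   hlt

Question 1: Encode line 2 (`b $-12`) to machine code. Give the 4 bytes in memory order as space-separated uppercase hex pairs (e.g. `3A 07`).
line 2 (b): pack op=0x20:6|imm=-12:26 = 0x83fffff4; little→ f4 ff ff 83

F4 FF FF 83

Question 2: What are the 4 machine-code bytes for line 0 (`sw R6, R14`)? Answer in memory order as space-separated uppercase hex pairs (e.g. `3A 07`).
00 00 B8 BD

L0: sw op=0x2f:6|rd=6:4|rs=14:4|pad=0:18 ⇒ 0xbdb80000 ⇒ little 00 00 b8 bd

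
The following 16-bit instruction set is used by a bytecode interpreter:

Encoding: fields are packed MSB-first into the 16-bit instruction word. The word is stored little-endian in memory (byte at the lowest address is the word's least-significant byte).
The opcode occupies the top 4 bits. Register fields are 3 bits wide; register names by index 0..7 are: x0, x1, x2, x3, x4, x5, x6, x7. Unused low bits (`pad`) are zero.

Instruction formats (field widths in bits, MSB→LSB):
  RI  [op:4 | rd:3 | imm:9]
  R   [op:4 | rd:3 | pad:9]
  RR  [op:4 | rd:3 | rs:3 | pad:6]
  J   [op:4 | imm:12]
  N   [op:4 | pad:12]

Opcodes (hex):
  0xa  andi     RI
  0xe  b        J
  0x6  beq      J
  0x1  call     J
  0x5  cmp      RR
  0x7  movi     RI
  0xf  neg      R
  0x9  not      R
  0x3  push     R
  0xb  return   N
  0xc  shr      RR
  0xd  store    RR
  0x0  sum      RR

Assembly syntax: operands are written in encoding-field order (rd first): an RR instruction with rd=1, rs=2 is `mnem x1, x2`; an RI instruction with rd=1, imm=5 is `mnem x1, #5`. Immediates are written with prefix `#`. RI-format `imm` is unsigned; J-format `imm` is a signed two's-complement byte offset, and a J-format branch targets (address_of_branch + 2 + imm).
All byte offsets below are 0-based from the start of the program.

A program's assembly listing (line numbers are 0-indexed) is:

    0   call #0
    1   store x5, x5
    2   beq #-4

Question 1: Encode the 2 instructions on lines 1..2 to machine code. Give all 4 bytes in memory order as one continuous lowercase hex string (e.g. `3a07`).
40dbfc6f

line 1 (store): pack op=0xd:4|rd=5:3|rs=5:3|pad=0:6 = 0xdb40; little→ 40 db
line 2 (beq): pack op=0x6:4|imm=-4:12 = 0x6ffc; little→ fc 6f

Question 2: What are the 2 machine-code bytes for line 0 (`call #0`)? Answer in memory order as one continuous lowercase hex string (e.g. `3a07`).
0010

L0: call op=0x1:4|imm=0:12 ⇒ 0x1000 ⇒ little 00 10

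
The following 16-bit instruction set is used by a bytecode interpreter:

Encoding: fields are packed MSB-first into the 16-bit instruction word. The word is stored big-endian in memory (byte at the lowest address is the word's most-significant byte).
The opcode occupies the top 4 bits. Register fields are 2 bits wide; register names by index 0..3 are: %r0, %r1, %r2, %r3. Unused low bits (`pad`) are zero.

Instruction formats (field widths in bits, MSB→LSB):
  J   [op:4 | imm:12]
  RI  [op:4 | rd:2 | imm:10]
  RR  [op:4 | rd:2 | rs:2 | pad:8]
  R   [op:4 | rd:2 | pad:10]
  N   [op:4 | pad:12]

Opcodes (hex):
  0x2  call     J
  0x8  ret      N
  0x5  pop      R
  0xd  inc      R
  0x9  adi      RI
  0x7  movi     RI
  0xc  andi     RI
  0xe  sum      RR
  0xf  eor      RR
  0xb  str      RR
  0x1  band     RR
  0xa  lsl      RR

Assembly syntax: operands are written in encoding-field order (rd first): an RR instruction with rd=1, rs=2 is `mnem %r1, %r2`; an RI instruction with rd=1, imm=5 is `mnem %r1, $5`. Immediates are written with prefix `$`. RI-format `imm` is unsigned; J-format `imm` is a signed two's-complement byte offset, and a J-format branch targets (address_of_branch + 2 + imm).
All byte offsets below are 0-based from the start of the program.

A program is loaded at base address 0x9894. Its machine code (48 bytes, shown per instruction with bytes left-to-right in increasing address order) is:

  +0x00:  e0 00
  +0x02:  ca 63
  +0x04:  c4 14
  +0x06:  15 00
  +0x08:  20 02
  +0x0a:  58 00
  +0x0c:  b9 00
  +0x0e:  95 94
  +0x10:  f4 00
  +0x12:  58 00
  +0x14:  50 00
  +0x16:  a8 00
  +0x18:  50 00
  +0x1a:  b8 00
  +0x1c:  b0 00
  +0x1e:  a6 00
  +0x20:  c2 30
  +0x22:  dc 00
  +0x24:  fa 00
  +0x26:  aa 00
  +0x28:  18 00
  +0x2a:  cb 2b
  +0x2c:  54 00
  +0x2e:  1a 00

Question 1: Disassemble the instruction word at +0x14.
pop %r0

+0x14: 50 00 ⇒ word 0x5000 (big)
  op=0x5000>>12=0x5 ⇒ pop (R)
  rd@[11:10]=0x0 ⇒ %r0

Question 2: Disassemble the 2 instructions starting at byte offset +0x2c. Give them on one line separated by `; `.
pop %r1; band %r2, %r2

off 0x2c: read 54 00 as big → 0x5400
  opcode bits[15:12]=0x5: pop/R
  [11:10] rd=1 = %r1
off 0x2e: read 1a 00 as big → 0x1a00
  opcode bits[15:12]=0x1: band/RR
  [11:10] rd=2 = %r2
  [9:8] rs=2 = %r2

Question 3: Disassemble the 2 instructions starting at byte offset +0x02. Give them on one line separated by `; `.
andi %r2, $611; andi %r1, $20

+0x02: ca 63 ⇒ word 0xca63 (big)
  op=0xca63>>12=0xc ⇒ andi (RI)
  rd: (w>>10)&0x3=0x2 → %r2
  imm: (w>>0)&0x3ff=0x263 → $611
+0x04: c4 14 ⇒ word 0xc414 (big)
  op=0xc414>>12=0xc ⇒ andi (RI)
  rd: (w>>10)&0x3=0x1 → %r1
  imm: (w>>0)&0x3ff=0x14 → $20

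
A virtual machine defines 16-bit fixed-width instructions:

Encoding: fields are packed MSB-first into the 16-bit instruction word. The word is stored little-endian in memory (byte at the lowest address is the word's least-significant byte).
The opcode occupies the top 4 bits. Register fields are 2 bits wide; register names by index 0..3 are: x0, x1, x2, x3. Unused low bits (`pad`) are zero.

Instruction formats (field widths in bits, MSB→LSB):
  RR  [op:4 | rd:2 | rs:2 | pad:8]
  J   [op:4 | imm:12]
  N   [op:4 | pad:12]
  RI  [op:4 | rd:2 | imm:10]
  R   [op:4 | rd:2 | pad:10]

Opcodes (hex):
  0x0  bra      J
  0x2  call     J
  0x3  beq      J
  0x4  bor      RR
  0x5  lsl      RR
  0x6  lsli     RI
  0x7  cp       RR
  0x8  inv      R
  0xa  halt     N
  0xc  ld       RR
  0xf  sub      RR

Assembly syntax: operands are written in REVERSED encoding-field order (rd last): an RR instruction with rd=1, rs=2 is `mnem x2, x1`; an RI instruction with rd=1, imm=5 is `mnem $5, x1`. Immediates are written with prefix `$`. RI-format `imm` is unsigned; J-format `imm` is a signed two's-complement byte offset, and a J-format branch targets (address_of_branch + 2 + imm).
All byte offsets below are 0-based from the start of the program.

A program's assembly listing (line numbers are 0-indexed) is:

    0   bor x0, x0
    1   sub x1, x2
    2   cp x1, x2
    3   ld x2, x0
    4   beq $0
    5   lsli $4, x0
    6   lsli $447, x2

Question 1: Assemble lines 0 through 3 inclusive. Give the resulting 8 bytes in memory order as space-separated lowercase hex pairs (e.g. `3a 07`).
line 0 (bor): pack op=0x4:4|rd=0:2|rs=0:2|pad=0:8 = 0x4000; little→ 00 40
line 1 (sub): pack op=0xf:4|rd=2:2|rs=1:2|pad=0:8 = 0xf900; little→ 00 f9
line 2 (cp): pack op=0x7:4|rd=2:2|rs=1:2|pad=0:8 = 0x7900; little→ 00 79
line 3 (ld): pack op=0xc:4|rd=0:2|rs=2:2|pad=0:8 = 0xc200; little→ 00 c2

00 40 00 f9 00 79 00 c2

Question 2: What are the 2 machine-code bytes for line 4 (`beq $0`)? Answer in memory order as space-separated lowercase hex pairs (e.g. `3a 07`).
line 4 (beq): pack op=0x3:4|imm=0:12 = 0x3000; little→ 00 30

00 30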